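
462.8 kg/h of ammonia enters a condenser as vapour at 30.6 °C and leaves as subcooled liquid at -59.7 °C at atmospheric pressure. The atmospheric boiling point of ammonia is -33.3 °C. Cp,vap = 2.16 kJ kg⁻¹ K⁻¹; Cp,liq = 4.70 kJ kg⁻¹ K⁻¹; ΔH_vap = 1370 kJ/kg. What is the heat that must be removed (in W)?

Q_c = 210000 W

vapour 30.6→-33.3 °C: -138.02 kJ/kg
condensation at -33.3 °C: -1370 kJ/kg
liquid -33.3→-59.7 °C: -124.08 kJ/kg
Δh = -138.02 + -1370 + -124.08 = -1632.1 kJ/kg
Q = ṁ·Δh = 462.8 kg/h × -1632.1 kJ/kg = -755340 kJ/h
|Q| = 209.82 kW = 209820 W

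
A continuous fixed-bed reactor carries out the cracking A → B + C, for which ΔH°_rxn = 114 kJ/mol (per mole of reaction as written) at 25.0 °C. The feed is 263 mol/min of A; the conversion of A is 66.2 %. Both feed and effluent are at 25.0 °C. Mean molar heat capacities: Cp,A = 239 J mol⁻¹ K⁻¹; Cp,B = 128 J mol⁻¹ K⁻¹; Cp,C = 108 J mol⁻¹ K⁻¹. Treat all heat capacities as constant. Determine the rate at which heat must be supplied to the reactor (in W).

Q_in = 331000 W

Extent of reaction ξ = 0.662 × 263 = 174.11 mol/min
Reaction term: ξ·ΔH°_rxn = 174.11 × 114 = 19848 kJ/min
Q = ΔH = 19848 kJ/min = 330.8 kW
Heat supplied = 330800 W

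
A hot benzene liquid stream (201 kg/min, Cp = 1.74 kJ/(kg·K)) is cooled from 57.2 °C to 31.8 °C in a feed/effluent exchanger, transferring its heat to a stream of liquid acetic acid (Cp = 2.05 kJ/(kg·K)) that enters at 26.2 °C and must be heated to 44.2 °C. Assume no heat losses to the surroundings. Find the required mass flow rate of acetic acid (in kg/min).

ṁ_c = 241 kg/min

Heat released by hot stream: Q = 201 × 1.74 × (57.2 − 31.8) = 8883.4 kJ/min
Energy balance on cold side (adiabatic exchanger): Q = ṁ_c·Cp_c·(T_c,out − T_c,in)
ṁ_c = 8883.4 / [2.05 × (44.2 − 26.2)] = 240.74 kg/min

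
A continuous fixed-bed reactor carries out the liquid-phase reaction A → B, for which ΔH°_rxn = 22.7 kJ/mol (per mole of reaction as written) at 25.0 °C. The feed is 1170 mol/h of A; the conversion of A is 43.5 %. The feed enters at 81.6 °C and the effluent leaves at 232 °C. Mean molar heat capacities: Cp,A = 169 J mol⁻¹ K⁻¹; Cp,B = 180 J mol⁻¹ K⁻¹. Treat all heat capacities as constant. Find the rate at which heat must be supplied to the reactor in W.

Q_in = 11800 W

Extent of reaction ξ = 0.435 × 1170 = 508.95 mol/h
Reaction term: ξ·ΔH°_rxn = 508.95 × 22.7 = 11553 kJ/h
Sensible, feed 81.6→25 °C: -11192 kJ/h
Outlet flows (mol/h): A 661.05, B 508.95
Sensible, products 25→232 °C: 42089 kJ/h
Q = ΔH = 42451 kJ/h = 11.792 kW
Heat supplied = 11792 W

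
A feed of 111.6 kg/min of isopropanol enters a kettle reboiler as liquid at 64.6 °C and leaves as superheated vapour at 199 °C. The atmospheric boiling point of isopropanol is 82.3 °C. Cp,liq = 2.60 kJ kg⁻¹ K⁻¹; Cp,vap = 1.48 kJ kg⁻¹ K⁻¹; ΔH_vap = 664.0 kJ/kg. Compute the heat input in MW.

liquid 64.6→82.3 °C: 46.02 kJ/kg
vaporisation at 82.3 °C: 664 kJ/kg
vapour 82.3→199 °C: 172.72 kJ/kg
Δh = 46.02 + 664 + 172.72 = 882.74 kJ/kg
Q = ṁ·Δh = 111.6 kg/min × 882.74 kJ/kg = 98513 kJ/min
|Q| = 1641.9 kW = 1.6419 MW

Q = 1.64 MW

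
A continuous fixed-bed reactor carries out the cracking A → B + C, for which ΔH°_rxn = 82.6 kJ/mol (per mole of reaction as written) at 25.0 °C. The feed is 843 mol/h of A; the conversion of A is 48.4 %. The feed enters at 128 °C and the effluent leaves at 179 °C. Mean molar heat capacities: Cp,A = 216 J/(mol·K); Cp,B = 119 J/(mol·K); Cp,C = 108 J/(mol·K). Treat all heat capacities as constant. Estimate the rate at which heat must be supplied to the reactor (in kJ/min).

Extent of reaction ξ = 0.484 × 843 = 408.01 mol/h
Reaction term: ξ·ΔH°_rxn = 408.01 × 82.6 = 33702 kJ/h
Sensible, feed 128→25 °C: -18755 kJ/h
Outlet flows (mol/h): A 434.99, B 408.01, C 408.01
Sensible, products 25→179 °C: 28733 kJ/h
Q = ΔH = 43679 kJ/h = 12.133 kW
Heat supplied = 727.99 kJ/min

Q_in = 728 kJ/min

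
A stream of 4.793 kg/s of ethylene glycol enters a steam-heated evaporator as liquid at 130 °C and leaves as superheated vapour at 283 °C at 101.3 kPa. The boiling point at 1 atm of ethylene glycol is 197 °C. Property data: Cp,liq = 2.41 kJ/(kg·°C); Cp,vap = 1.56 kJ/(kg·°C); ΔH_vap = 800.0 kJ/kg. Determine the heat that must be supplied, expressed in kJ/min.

Q = 315000 kJ/min

liquid 130→197 °C: 161.47 kJ/kg
vaporisation at 197 °C: 800 kJ/kg
vapour 197→283 °C: 134.16 kJ/kg
Δh = 161.47 + 800 + 134.16 = 1095.6 kJ/kg
Q = ṁ·Δh = 4.793 kg/s × 1095.6 kJ/kg = 5251.4 kJ/s
|Q| = 5251.4 kW = 315080 kJ/min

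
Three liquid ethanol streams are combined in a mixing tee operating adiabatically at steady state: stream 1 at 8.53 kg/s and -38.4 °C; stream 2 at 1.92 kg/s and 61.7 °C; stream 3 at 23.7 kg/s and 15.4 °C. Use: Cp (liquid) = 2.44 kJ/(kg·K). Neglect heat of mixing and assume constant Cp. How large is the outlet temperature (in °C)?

T_out = 4.56 °C

Energy balance with Q = 0: Σ ṁᵢCp,ᵢ(T_out − Tᵢ) = 0
Σ ṁᵢCp,ᵢTᵢ = 8.53×2.44×-38.4 + 1.92×2.44×61.7 + 23.7×2.44×15.4 = 380.38
Σ ṁᵢCp,ᵢ = 8.53×2.44 + 1.92×2.44 + 23.7×2.44 = 83.326
T_out = 380.38 / 83.326 = 4.5649 °C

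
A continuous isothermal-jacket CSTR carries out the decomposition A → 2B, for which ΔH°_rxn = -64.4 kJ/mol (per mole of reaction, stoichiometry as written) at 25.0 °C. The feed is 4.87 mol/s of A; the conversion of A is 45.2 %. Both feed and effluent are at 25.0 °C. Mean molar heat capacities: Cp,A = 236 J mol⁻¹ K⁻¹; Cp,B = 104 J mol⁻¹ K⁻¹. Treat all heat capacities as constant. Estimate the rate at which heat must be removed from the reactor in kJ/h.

Q_out = 510000 kJ/h

Extent of reaction ξ = 0.452 × 4.87 = 2.2012 mol/s
Reaction term: ξ·ΔH°_rxn = 2.2012 × -64.4 = -141.76 kJ/s
Q = ΔH = -141.76 kJ/s = -141.76 kW
Heat removed = 510340 kJ/h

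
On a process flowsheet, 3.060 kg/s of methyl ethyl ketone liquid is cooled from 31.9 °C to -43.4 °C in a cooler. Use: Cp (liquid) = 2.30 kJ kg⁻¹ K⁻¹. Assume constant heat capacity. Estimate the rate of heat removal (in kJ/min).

Q = ṁ·Cp·ΔT = 3.060 × 2.30 × (-43.4 − 31.9) = -529.96 kJ/s
Cooling duty = 31798 kJ/min

Q_c = 31800 kJ/min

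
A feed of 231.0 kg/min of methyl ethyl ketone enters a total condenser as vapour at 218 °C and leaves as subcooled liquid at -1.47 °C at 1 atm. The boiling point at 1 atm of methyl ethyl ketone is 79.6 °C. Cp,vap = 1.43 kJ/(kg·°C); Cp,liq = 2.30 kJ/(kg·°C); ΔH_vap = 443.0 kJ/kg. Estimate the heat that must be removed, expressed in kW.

vapour 218→79.6 °C: -197.91 kJ/kg
condensation at 79.6 °C: -443 kJ/kg
liquid 79.6→-1.47 °C: -186.46 kJ/kg
Δh = -197.91 + -443 + -186.46 = -827.37 kJ/kg
Q = ṁ·Δh = 231.0 kg/min × -827.37 kJ/kg = -191120 kJ/min
|Q| = 3185.4 kW

Q_c = 3190 kW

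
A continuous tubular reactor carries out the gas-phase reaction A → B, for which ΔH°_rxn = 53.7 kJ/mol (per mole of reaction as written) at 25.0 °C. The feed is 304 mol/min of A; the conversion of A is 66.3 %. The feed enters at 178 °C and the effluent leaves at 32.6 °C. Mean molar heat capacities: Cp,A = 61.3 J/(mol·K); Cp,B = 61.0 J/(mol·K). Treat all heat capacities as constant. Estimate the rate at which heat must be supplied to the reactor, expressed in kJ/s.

Extent of reaction ξ = 0.663 × 304 = 201.55 mol/min
Reaction term: ξ·ΔH°_rxn = 201.55 × 53.7 = 10823 kJ/min
Sensible, feed 178→25 °C: -2851.2 kJ/min
Outlet flows (mol/min): A 102.45, B 201.55
Sensible, products 25→32.6 °C: 141.17 kJ/min
Q = ΔH = 8113.3 kJ/min = 135.22 kW
Heat supplied = 135.22 kJ/s

Q_in = 135 kJ/s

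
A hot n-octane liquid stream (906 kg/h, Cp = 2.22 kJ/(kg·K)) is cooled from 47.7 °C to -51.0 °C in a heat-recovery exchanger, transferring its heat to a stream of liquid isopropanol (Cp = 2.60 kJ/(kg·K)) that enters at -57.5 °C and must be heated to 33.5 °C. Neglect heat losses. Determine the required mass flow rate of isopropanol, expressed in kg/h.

Heat released by hot stream: Q = 906 × 2.22 × (47.7 − -51.0) = 198520 kJ/h
Energy balance on cold side (adiabatic exchanger): Q = ṁ_c·Cp_c·(T_c,out − T_c,in)
ṁ_c = 198520 / [2.60 × (33.5 − -57.5)] = 839.04 kg/h

ṁ_c = 839 kg/h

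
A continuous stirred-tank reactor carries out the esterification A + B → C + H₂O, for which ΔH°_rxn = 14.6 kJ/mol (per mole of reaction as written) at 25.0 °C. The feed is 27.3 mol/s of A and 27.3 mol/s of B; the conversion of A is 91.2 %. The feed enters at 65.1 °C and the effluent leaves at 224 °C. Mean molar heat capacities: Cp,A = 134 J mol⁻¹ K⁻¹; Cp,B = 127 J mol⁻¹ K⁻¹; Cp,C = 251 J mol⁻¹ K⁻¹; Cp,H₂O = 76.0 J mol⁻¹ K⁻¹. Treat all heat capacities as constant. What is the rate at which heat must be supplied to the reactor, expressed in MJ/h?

Q_in = 6560 MJ/h

Extent of reaction ξ = 0.912 × 27.3 = 24.898 mol/s
Reaction term: ξ·ΔH°_rxn = 24.898 × 14.6 = 363.5 kJ/s
Sensible, feed 65.1→25 °C: -285.72 kJ/s
Outlet flows (mol/s): A 2.4024, B 2.4024, C 24.898, H₂O 24.898
Sensible, products 25→224 °C: 1744.9 kJ/s
Q = ΔH = 1822.7 kJ/s = 1822.7 kW
Heat supplied = 6561.8 MJ/h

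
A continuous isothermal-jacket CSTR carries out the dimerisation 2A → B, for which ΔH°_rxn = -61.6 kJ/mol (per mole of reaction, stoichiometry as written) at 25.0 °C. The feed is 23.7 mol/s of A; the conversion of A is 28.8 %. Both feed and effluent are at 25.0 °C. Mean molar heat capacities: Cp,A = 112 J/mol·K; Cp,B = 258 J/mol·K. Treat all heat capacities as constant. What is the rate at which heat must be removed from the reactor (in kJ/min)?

Extent of reaction ξ = 0.288 × 23.7 / 2 = 3.4128 mol/s
Reaction term: ξ·ΔH°_rxn = 3.4128 × -61.6 = -210.23 kJ/s
Q = ΔH = -210.23 kJ/s = -210.23 kW
Heat removed = 12614 kJ/min

Q_out = 12600 kJ/min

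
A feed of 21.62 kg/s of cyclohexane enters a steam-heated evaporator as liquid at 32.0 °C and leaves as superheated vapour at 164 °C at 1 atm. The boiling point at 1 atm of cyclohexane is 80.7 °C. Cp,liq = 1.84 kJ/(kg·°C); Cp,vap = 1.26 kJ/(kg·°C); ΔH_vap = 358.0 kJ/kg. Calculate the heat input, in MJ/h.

liquid 32.0→80.7 °C: 89.608 kJ/kg
vaporisation at 80.7 °C: 358 kJ/kg
vapour 80.7→164 °C: 104.96 kJ/kg
Δh = 89.608 + 358 + 104.96 = 552.57 kJ/kg
Q = ṁ·Δh = 21.62 kg/s × 552.57 kJ/kg = 11946 kJ/s
|Q| = 11946 kW = 43007 MJ/h

Q = 43000 MJ/h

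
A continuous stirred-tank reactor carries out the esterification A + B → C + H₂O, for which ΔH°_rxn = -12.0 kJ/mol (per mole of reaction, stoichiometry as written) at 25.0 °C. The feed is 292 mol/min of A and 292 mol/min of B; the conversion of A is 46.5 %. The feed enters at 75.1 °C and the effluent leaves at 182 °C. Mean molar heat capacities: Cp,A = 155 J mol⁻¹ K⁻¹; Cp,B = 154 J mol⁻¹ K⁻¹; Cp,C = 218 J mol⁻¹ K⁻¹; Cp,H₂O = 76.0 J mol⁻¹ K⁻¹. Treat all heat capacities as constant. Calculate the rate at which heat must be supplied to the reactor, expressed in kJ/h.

Q_in = 462000 kJ/h

Extent of reaction ξ = 0.465 × 292 = 135.78 mol/min
Reaction term: ξ·ΔH°_rxn = 135.78 × -12.0 = -1629.4 kJ/min
Sensible, feed 75.1→25 °C: -4520.4 kJ/min
Outlet flows (mol/min): A 156.22, B 156.22, C 135.78, H₂O 135.78
Sensible, products 25→182 °C: 13846 kJ/min
Q = ΔH = 7696.3 kJ/min = 128.27 kW
Heat supplied = 461780 kJ/h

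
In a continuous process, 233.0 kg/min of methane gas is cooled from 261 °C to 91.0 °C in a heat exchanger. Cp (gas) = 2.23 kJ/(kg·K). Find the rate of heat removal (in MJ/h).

Q = ṁ·Cp·ΔT = 233.0 × 2.23 × (91.0 − 261) = -88330 kJ/min
Converting: 88330 / 60 s = 1472.2 kW
Cooling duty = 5299.8 MJ/h

Q_c = 5300 MJ/h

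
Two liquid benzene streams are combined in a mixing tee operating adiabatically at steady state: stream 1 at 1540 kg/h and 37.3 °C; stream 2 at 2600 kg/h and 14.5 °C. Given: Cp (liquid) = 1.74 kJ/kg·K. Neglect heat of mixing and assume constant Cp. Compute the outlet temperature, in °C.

T_out = 23.0 °C

Adiabatic, steady state ⇒ Σ ṁᵢCp,ᵢ(T_out − Tᵢ) = 0
Σ ṁᵢCp,ᵢTᵢ = 1540×1.74×37.3 + 2600×1.74×14.5 = 165550
Σ ṁᵢCp,ᵢ = 1540×1.74 + 2600×1.74 = 7203.6
T_out = 165550 / 7203.6 = 22.981 °C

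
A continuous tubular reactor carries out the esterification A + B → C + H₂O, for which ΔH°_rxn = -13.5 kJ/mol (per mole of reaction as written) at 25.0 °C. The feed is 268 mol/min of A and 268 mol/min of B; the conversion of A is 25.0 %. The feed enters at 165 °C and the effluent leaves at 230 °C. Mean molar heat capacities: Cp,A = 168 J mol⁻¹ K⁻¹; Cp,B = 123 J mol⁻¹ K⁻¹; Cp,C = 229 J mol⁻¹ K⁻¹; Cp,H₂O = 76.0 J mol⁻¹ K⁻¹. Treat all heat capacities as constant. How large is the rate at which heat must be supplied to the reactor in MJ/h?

Q_in = 261 MJ/h

Extent of reaction ξ = 0.250 × 268 = 67 mol/min
Reaction term: ξ·ΔH°_rxn = 67 × -13.5 = -904.5 kJ/min
Sensible, feed 165→25 °C: -10918 kJ/min
Outlet flows (mol/min): A 201, B 201, C 67, H₂O 67
Sensible, products 25→230 °C: 16180 kJ/min
Q = ΔH = 4357 kJ/min = 72.617 kW
Heat supplied = 261.42 MJ/h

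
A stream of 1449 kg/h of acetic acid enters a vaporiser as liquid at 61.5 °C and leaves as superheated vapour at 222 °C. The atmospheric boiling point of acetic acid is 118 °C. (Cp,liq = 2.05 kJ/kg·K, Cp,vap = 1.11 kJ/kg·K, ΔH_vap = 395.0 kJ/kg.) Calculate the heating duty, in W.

Q = 252000 W

liquid 61.5→118 °C: 115.82 kJ/kg
vaporisation at 118 °C: 395 kJ/kg
vapour 118→222 °C: 115.44 kJ/kg
Δh = 115.82 + 395 + 115.44 = 626.26 kJ/kg
Q = ṁ·Δh = 1449 kg/h × 626.26 kJ/kg = 907460 kJ/h
|Q| = 252.07 kW = 252070 W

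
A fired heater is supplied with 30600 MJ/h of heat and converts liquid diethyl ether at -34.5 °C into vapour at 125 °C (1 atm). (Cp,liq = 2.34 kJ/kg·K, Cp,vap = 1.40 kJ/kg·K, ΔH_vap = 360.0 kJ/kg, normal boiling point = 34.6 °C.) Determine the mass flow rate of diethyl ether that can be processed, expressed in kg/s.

ṁ = 13.1 kg/s

Δh = 2.34×(34.6−-34.5) + 360.0 + 1.40×(125−34.6) = 648.25 kJ/kg
Q = 30600 MJ/h = 8500 kJ/s = 8500 kJ/s
ṁ = Q/Δh = 8500 / 648.25 = 13.112 kg/s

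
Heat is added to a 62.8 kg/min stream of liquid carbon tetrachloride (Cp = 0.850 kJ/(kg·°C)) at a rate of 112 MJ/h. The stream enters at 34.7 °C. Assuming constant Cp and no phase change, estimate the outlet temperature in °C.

Q = 112 MJ/h = 1866.7 kJ/min
ΔT = Q/(ṁ·Cp) = 1866.7/(62.8×0.850) = 34.969 K
T_out = 34.7 + 34.969 = 69.669 °C

T_out = 69.7 °C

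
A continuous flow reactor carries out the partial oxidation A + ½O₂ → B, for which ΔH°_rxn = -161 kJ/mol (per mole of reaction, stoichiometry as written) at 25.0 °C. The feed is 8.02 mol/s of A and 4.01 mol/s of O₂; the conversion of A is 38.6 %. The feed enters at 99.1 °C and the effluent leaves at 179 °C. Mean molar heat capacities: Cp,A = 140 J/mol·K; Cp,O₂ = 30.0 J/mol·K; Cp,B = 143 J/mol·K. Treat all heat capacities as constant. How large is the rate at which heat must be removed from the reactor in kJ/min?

Q_out = 24300 kJ/min

Extent of reaction ξ = 0.386 × 8.02 = 3.0957 mol/s
Reaction term: ξ·ΔH°_rxn = 3.0957 × -161 = -498.41 kJ/s
Sensible, feed 99.1→25 °C: -92.114 kJ/s
Outlet flows (mol/s): A 4.9243, O₂ 2.4621, B 3.0957
Sensible, products 25→179 °C: 185.72 kJ/s
Q = ΔH = -404.81 kJ/s = -404.81 kW
Heat removed = 24288 kJ/min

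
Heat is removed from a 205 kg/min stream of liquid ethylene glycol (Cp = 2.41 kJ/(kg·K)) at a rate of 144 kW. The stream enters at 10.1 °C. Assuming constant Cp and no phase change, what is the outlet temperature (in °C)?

Q = 144 kW = 8640 kJ/min
ΔT = Q/(ṁ·Cp) = 8640/(205×2.41) = 17.488 K
T_out = 10.1 − 17.488 = -7.3881 °C

T_out = -7.39 °C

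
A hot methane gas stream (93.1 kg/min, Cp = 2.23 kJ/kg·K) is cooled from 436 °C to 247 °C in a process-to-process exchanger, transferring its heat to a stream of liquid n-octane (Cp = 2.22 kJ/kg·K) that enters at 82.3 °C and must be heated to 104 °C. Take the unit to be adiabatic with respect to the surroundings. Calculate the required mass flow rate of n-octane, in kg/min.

ṁ_c = 815 kg/min

Heat released by hot stream: Q = 93.1 × 2.23 × (436 − 247) = 39239 kJ/min
Energy balance on cold side (adiabatic exchanger): Q = ṁ_c·Cp_c·(T_c,out − T_c,in)
ṁ_c = 39239 / [2.22 × (104 − 82.3)] = 814.52 kg/min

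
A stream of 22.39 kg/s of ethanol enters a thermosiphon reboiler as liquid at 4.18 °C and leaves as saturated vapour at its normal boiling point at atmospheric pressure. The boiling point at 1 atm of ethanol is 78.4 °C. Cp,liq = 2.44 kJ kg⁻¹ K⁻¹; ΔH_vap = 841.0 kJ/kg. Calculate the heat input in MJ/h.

Q = 82400 MJ/h

liquid 4.18→78.4 °C: 181.1 kJ/kg
vaporisation at 78.4 °C: 841 kJ/kg
Δh = 181.1 + 841 = 1022.1 kJ/kg
Q = ṁ·Δh = 22.39 kg/s × 1022.1 kJ/kg = 22885 kJ/s
|Q| = 22885 kW = 82385 MJ/h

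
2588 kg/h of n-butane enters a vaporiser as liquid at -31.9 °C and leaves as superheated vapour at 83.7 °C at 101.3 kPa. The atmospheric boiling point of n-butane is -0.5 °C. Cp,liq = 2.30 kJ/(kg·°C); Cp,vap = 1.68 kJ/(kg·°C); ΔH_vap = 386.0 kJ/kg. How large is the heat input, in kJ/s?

Q = 431 kJ/s

liquid -31.9→-0.5 °C: 72.22 kJ/kg
vaporisation at -0.5 °C: 386 kJ/kg
vapour -0.5→83.7 °C: 141.46 kJ/kg
Δh = 72.22 + 386 + 141.46 = 599.68 kJ/kg
Q = ṁ·Δh = 2588 kg/h × 599.68 kJ/kg = 1.552e+06 kJ/h
|Q| = 431.1 kW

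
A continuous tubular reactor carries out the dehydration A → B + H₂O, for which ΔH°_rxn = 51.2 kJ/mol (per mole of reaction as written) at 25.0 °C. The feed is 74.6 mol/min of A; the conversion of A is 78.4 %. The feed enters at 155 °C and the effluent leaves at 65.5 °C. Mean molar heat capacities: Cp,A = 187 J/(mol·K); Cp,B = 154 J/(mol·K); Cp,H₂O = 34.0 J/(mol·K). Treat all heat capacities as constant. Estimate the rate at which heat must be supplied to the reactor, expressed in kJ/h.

Extent of reaction ξ = 0.784 × 74.6 = 58.486 mol/min
Reaction term: ξ·ΔH°_rxn = 58.486 × 51.2 = 2994.5 kJ/min
Sensible, feed 155→25 °C: -1813.5 kJ/min
Outlet flows (mol/min): A 16.114, B 58.486, H₂O 58.486
Sensible, products 25→65.5 °C: 567.35 kJ/min
Q = ΔH = 1748.3 kJ/min = 29.139 kW
Heat supplied = 104900 kJ/h

Q_in = 105000 kJ/h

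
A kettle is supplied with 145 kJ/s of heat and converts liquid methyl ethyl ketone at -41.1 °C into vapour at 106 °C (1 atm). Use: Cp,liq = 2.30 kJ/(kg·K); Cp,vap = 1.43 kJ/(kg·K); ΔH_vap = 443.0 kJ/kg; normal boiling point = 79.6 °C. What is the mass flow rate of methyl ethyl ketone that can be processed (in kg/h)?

Δh = 2.30×(79.6−-41.1) + 443.0 + 1.43×(106−79.6) = 758.36 kJ/kg
Q = 145 kJ/s = 145 kJ/s = 522000 kJ/h
ṁ = Q/Δh = 522000 / 758.36 = 688.33 kg/h

ṁ = 688 kg/h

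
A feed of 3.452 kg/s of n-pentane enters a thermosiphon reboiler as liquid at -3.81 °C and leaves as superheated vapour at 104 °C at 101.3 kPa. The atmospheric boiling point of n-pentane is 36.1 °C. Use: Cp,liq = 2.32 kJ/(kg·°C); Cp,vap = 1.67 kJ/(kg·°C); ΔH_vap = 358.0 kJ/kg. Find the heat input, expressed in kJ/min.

liquid -3.81→36.1 °C: 92.591 kJ/kg
vaporisation at 36.1 °C: 358 kJ/kg
vapour 36.1→104 °C: 113.39 kJ/kg
Δh = 92.591 + 358 + 113.39 = 563.98 kJ/kg
Q = ṁ·Δh = 3.452 kg/s × 563.98 kJ/kg = 1946.9 kJ/s
|Q| = 1946.9 kW = 116810 kJ/min

Q = 117000 kJ/min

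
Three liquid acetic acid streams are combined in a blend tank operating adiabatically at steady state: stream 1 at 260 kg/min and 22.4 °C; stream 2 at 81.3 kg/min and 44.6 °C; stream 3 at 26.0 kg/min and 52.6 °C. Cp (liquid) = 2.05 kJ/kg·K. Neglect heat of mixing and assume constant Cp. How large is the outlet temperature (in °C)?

T_out = 29.5 °C

No heat crosses the boundary, so H_out = H_in.
T_out = Σ ṁᵢCp,ᵢTᵢ / Σ ṁᵢCp,ᵢ
      = 22176 / 752.97 = 29.452 °C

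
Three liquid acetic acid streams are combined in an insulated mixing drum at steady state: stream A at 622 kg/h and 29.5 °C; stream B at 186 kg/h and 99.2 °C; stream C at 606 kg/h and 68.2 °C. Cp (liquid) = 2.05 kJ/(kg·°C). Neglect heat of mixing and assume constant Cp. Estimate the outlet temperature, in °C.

Energy balance with Q = 0: Σ ṁᵢCp,ᵢ(T_out − Tᵢ) = 0
Σ ṁᵢCp,ᵢTᵢ = 622×2.05×29.5 + 186×2.05×99.2 + 606×2.05×68.2 = 160170
Σ ṁᵢCp,ᵢ = 622×2.05 + 186×2.05 + 606×2.05 = 2898.7
T_out = 160170 / 2898.7 = 55.254 °C

T_out = 55.3 °C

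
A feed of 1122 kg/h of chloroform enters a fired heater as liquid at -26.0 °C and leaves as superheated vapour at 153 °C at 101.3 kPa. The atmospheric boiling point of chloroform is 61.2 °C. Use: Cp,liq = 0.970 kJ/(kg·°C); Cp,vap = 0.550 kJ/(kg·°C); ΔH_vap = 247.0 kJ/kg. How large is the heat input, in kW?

Q = 119 kW

liquid -26.0→61.2 °C: 84.584 kJ/kg
vaporisation at 61.2 °C: 247 kJ/kg
vapour 61.2→153 °C: 50.49 kJ/kg
Δh = 84.584 + 247 + 50.49 = 382.07 kJ/kg
Q = ṁ·Δh = 1122 kg/h × 382.07 kJ/kg = 428690 kJ/h
|Q| = 119.08 kW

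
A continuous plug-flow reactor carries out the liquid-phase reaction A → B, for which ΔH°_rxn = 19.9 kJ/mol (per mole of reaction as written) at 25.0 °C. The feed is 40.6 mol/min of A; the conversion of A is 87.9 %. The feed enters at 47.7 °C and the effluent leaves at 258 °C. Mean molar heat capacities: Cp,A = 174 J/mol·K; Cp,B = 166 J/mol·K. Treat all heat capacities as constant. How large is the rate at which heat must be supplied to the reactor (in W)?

Extent of reaction ξ = 0.879 × 40.6 = 35.687 mol/min
Reaction term: ξ·ΔH°_rxn = 35.687 × 19.9 = 710.18 kJ/min
Sensible, feed 47.7→25 °C: -160.36 kJ/min
Outlet flows (mol/min): A 4.9126, B 35.687
Sensible, products 25→258 °C: 1579.5 kJ/min
Q = ΔH = 2129.3 kJ/min = 35.488 kW
Heat supplied = 35488 W

Q_in = 35500 W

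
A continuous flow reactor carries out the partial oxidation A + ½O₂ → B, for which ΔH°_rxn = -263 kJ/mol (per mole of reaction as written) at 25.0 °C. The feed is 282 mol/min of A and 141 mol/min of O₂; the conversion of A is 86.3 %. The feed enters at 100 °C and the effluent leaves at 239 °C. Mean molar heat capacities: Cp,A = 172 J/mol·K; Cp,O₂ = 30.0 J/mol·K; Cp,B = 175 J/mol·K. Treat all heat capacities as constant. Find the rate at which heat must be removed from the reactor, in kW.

Extent of reaction ξ = 0.863 × 282 = 243.37 mol/min
Reaction term: ξ·ΔH°_rxn = 243.37 × -263 = -64005 kJ/min
Sensible, feed 100→25 °C: -3955.1 kJ/min
Outlet flows (mol/min): A 38.634, O₂ 19.317, B 243.37
Sensible, products 25→239 °C: 10660 kJ/min
Q = ΔH = -57300 kJ/min = -955 kW
Heat removed = 955 kW

Q_out = 955 kW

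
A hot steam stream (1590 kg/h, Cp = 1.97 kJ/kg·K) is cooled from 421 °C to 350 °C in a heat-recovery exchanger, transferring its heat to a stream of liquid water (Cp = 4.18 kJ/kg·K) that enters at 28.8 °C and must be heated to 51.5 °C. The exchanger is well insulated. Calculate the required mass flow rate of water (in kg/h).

Heat released by hot stream: Q = 1590 × 1.97 × (421 − 350) = 222390 kJ/h
Energy balance on cold side (adiabatic exchanger): Q = ṁ_c·Cp_c·(T_c,out − T_c,in)
ṁ_c = 222390 / [4.18 × (51.5 − 28.8)] = 2343.8 kg/h

ṁ_c = 2340 kg/h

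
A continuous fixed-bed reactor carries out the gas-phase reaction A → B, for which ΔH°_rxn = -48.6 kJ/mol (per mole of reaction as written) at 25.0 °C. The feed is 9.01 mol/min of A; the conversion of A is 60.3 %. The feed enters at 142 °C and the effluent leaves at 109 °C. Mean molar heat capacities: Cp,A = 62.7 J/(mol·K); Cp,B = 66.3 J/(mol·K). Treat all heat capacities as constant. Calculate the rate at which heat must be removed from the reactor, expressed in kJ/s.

Q_out = 4.68 kJ/s

Extent of reaction ξ = 0.603 × 9.01 = 5.433 mol/min
Reaction term: ξ·ΔH°_rxn = 5.433 × -48.6 = -264.05 kJ/min
Sensible, feed 142→25 °C: -66.096 kJ/min
Outlet flows (mol/min): A 3.577, B 5.433
Sensible, products 25→109 °C: 49.097 kJ/min
Q = ΔH = -281.04 kJ/min = -4.6841 kW
Heat removed = 4.6841 kJ/s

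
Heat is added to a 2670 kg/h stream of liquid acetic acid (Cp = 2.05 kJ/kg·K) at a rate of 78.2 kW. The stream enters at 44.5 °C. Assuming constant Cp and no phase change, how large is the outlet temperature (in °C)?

T_out = 95.9 °C

Q = 78.2 kW = 281520 kJ/h
ΔT = Q/(ṁ·Cp) = 281520/(2670×2.05) = 51.433 K
T_out = 44.5 + 51.433 = 95.933 °C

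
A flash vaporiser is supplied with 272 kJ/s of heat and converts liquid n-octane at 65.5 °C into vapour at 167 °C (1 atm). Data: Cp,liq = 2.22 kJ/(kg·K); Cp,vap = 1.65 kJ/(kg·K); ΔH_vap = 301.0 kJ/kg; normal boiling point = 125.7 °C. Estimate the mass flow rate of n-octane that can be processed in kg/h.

Δh = 2.22×(125.7−65.5) + 301.0 + 1.65×(167−125.7) = 502.79 kJ/kg
Q = 272 kJ/s = 272 kJ/s = 979200 kJ/h
ṁ = Q/Δh = 979200 / 502.79 = 1947.5 kg/h

ṁ = 1950 kg/h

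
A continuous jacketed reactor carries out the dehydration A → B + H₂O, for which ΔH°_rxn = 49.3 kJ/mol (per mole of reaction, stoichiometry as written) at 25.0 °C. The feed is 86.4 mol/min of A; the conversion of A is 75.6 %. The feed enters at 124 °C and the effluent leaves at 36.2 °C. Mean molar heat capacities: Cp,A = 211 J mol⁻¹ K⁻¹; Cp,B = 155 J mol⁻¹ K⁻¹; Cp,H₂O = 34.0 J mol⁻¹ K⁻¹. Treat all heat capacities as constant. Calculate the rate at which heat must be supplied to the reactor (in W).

Extent of reaction ξ = 0.756 × 86.4 = 65.318 mol/min
Reaction term: ξ·ΔH°_rxn = 65.318 × 49.3 = 3220.2 kJ/min
Sensible, feed 124→25 °C: -1804.8 kJ/min
Outlet flows (mol/min): A 21.082, B 65.318, H₂O 65.318
Sensible, products 25→36.2 °C: 188.09 kJ/min
Q = ΔH = 1603.5 kJ/min = 26.725 kW
Heat supplied = 26725 W

Q_in = 26700 W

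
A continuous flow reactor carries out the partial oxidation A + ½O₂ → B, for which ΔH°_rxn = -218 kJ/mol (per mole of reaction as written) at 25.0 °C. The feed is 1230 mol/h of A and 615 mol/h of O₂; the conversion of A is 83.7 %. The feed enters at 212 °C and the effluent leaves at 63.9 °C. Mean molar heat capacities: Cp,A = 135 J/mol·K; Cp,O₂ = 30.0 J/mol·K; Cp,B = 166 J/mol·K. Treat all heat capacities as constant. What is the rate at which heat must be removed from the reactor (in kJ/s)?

Extent of reaction ξ = 0.837 × 1230 = 1029.5 mol/h
Reaction term: ξ·ΔH°_rxn = 1029.5 × -218 = -224430 kJ/h
Sensible, feed 212→25 °C: -34502 kJ/h
Outlet flows (mol/h): A 200.49, O₂ 100.25, B 1029.5
Sensible, products 25→63.9 °C: 7817.8 kJ/h
Q = ΔH = -251120 kJ/h = -69.755 kW
Heat removed = 69.755 kJ/s

Q_out = 69.8 kJ/s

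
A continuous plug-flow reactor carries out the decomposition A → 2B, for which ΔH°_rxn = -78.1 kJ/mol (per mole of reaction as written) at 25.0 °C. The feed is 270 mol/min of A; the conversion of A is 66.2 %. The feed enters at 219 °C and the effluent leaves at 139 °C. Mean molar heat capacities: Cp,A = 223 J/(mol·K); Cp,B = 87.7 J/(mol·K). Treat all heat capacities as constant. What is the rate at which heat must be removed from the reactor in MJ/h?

Q_out = 1180 MJ/h

Extent of reaction ξ = 0.662 × 270 = 178.74 mol/min
Reaction term: ξ·ΔH°_rxn = 178.74 × -78.1 = -13960 kJ/min
Sensible, feed 219→25 °C: -11681 kJ/min
Outlet flows (mol/min): A 91.26, B 357.48
Sensible, products 25→139 °C: 5894 kJ/min
Q = ΔH = -19746 kJ/min = -329.11 kW
Heat removed = 1184.8 MJ/h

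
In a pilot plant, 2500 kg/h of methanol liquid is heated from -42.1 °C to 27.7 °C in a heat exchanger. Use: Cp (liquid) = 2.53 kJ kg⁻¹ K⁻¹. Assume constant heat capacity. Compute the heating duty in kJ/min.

Q = 7360 kJ/min

Q = ṁ·Cp·ΔT = 2500 × 2.53 × (27.7 − -42.1) = 441480 kJ/h
Converting: 441480 / 3600 s = 122.63 kW
Heating duty = 7358.1 kJ/min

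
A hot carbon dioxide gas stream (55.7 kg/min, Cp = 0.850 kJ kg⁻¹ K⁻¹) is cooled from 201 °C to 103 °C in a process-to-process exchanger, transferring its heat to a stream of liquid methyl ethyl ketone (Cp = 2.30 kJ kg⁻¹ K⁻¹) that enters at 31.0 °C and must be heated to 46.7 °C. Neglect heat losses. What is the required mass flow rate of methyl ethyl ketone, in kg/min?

Heat released by hot stream: Q = 55.7 × 0.850 × (201 − 103) = 4639.8 kJ/min
Energy balance on cold side (adiabatic exchanger): Q = ṁ_c·Cp_c·(T_c,out − T_c,in)
ṁ_c = 4639.8 / [2.30 × (46.7 − 31.0)] = 128.49 kg/min

ṁ_c = 128 kg/min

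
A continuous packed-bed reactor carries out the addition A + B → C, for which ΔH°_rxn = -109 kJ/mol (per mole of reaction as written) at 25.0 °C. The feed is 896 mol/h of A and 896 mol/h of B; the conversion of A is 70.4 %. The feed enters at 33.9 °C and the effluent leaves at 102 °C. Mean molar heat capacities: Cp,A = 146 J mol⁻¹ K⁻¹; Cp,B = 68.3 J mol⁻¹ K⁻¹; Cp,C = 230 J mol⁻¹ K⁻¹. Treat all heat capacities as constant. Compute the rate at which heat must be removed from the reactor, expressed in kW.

Extent of reaction ξ = 0.704 × 896 = 630.78 mol/h
Reaction term: ξ·ΔH°_rxn = 630.78 × -109 = -68755 kJ/h
Sensible, feed 33.9→25 °C: -1708.9 kJ/h
Outlet flows (mol/h): A 265.22, B 265.22, C 630.78
Sensible, products 25→102 °C: 15548 kJ/h
Q = ΔH = -54917 kJ/h = -15.255 kW
Heat removed = 15.255 kW

Q_out = 15.3 kW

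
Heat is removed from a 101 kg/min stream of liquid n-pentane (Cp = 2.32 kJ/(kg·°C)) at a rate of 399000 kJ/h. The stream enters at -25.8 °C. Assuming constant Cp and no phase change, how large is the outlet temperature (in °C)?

Q = 399000 kJ/h = 6650 kJ/min
ΔT = Q/(ṁ·Cp) = 6650/(101×2.32) = 28.38 K
T_out = -25.8 − 28.38 = -54.18 °C

T_out = -54.2 °C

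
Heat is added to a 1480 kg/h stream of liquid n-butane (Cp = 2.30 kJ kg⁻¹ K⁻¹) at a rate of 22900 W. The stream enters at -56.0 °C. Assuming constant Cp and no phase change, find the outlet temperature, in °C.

Q = 22900 W = 82440 kJ/h
ΔT = Q/(ṁ·Cp) = 82440/(1480×2.30) = 24.219 K
T_out = -56.0 + 24.219 = -31.781 °C

T_out = -31.8 °C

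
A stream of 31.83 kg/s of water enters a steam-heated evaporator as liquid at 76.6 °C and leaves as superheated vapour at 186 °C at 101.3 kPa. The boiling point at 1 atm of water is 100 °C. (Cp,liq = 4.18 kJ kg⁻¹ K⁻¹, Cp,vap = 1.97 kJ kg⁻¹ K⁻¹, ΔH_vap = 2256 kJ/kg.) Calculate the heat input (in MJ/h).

Q = 289000 MJ/h

liquid 76.6→100 °C: 97.812 kJ/kg
vaporisation at 100 °C: 2256 kJ/kg
vapour 100→186 °C: 169.42 kJ/kg
Δh = 97.812 + 2256 + 169.42 = 2523.2 kJ/kg
Q = ṁ·Δh = 31.83 kg/s × 2523.2 kJ/kg = 80314 kJ/s
|Q| = 80314 kW = 289130 MJ/h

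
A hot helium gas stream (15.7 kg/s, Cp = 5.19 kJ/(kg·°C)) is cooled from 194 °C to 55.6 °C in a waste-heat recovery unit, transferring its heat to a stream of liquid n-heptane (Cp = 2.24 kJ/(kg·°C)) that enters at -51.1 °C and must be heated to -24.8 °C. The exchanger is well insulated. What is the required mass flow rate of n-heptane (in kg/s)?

Heat released by hot stream: Q = 15.7 × 5.19 × (194 − 55.6) = 11277 kJ/s
Energy balance on cold side (adiabatic exchanger): Q = ṁ_c·Cp_c·(T_c,out − T_c,in)
ṁ_c = 11277 / [2.24 × (-24.8 − -51.1)] = 191.43 kg/s

ṁ_c = 191 kg/s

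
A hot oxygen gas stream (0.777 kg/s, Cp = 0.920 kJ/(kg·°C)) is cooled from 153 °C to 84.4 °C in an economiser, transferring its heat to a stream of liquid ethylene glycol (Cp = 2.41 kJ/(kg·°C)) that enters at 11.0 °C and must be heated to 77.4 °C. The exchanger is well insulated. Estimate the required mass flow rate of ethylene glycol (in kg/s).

ṁ_c = 0.306 kg/s

Heat released by hot stream: Q = 0.777 × 0.920 × (153 − 84.4) = 49.038 kJ/s
Energy balance on cold side (adiabatic exchanger): Q = ṁ_c·Cp_c·(T_c,out − T_c,in)
ṁ_c = 49.038 / [2.41 × (77.4 − 11.0)] = 0.30644 kg/s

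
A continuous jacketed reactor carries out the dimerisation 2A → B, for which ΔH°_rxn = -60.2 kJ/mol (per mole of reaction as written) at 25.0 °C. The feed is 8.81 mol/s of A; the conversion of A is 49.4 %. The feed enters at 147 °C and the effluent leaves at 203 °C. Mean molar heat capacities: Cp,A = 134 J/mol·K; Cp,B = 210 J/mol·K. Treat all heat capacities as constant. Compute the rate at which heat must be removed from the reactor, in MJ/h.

Extent of reaction ξ = 0.494 × 8.81 / 2 = 2.1761 mol/s
Reaction term: ξ·ΔH°_rxn = 2.1761 × -60.2 = -131 kJ/s
Sensible, feed 147→25 °C: -144.03 kJ/s
Outlet flows (mol/s): A 4.4579, B 2.1761
Sensible, products 25→203 °C: 187.67 kJ/s
Q = ΔH = -87.355 kJ/s = -87.355 kW
Heat removed = 314.48 MJ/h

Q_out = 314 MJ/h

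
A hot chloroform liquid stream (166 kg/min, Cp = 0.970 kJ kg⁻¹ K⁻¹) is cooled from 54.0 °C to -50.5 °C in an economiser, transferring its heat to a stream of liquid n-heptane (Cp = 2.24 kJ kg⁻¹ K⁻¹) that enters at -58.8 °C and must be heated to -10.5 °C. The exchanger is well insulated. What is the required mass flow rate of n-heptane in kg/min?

Heat released by hot stream: Q = 166 × 0.970 × (54.0 − -50.5) = 16827 kJ/min
Energy balance on cold side (adiabatic exchanger): Q = ṁ_c·Cp_c·(T_c,out − T_c,in)
ṁ_c = 16827 / [2.24 × (-10.5 − -58.8)] = 155.53 kg/min

ṁ_c = 156 kg/min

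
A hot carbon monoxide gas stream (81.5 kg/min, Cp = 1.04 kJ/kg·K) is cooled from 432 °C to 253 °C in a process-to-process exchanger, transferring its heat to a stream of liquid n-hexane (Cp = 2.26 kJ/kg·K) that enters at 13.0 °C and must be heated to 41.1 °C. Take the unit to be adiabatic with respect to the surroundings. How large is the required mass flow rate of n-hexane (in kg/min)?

ṁ_c = 239 kg/min

Heat released by hot stream: Q = 81.5 × 1.04 × (432 − 253) = 15172 kJ/min
Energy balance on cold side (adiabatic exchanger): Q = ṁ_c·Cp_c·(T_c,out − T_c,in)
ṁ_c = 15172 / [2.26 × (41.1 − 13.0)] = 238.91 kg/min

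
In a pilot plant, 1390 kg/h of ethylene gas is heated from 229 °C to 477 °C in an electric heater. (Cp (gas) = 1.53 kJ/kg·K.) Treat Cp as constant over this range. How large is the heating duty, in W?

Q = ṁ·Cp·ΔT = 1390 × 1.53 × (477 − 229) = 527420 kJ/h
Converting: 527420 / 3600 s = 146.51 kW
Heating duty = 146510 W

Q = 147000 W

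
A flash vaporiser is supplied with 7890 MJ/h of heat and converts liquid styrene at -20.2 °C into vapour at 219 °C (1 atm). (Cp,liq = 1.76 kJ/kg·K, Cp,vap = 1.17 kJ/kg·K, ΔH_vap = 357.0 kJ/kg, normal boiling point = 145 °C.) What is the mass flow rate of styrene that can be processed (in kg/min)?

Δh = 1.76×(145−-20.2) + 357.0 + 1.17×(219−145) = 734.33 kJ/kg
Q = 7890 MJ/h = 2191.7 kJ/s = 131500 kJ/min
ṁ = Q/Δh = 131500 / 734.33 = 179.07 kg/min

ṁ = 179 kg/min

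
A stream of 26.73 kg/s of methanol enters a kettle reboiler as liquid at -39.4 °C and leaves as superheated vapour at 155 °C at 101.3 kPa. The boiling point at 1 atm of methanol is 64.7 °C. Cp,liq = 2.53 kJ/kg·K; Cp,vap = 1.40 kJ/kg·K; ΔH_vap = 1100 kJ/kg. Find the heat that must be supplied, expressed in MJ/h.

Q = 143000 MJ/h

liquid -39.4→64.7 °C: 263.37 kJ/kg
vaporisation at 64.7 °C: 1100 kJ/kg
vapour 64.7→155 °C: 126.42 kJ/kg
Δh = 263.37 + 1100 + 126.42 = 1489.8 kJ/kg
Q = ṁ·Δh = 26.73 kg/s × 1489.8 kJ/kg = 39822 kJ/s
|Q| = 39822 kW = 143360 MJ/h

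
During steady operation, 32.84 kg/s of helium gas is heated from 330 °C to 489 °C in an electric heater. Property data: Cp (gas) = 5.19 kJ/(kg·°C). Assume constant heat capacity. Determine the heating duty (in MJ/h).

Q = 97600 MJ/h

Q = ṁ·Cp·ΔT = 32.84 × 5.19 × (489 − 330) = 27100 kJ/s
Heating duty = 97560 MJ/h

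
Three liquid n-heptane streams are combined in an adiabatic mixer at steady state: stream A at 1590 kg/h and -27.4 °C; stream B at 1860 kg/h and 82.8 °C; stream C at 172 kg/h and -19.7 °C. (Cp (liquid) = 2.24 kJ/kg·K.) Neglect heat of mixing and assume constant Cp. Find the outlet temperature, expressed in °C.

T_out = 29.6 °C

Adiabatic, steady state ⇒ Σ ṁᵢCp,ᵢ(T_out − Tᵢ) = 0
Σ ṁᵢCp,ᵢTᵢ = 1590×2.24×-27.4 + 1860×2.24×82.8 + 172×2.24×-19.7 = 239800
Σ ṁᵢCp,ᵢ = 1590×2.24 + 1860×2.24 + 172×2.24 = 8113.3
T_out = 239800 / 8113.3 = 29.556 °C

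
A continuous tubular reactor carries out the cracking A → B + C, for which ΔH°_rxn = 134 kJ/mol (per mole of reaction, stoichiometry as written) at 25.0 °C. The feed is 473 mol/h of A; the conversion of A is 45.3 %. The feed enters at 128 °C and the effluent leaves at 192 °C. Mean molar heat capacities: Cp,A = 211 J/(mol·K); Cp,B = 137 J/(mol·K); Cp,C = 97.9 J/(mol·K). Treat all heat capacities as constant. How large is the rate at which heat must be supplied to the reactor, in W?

Q_in = 9990 W

Extent of reaction ξ = 0.453 × 473 = 214.27 mol/h
Reaction term: ξ·ΔH°_rxn = 214.27 × 134 = 28712 kJ/h
Sensible, feed 128→25 °C: -10280 kJ/h
Outlet flows (mol/h): A 258.73, B 214.27, C 214.27
Sensible, products 25→192 °C: 17522 kJ/h
Q = ΔH = 35955 kJ/h = 9.9874 kW
Heat supplied = 9987.4 W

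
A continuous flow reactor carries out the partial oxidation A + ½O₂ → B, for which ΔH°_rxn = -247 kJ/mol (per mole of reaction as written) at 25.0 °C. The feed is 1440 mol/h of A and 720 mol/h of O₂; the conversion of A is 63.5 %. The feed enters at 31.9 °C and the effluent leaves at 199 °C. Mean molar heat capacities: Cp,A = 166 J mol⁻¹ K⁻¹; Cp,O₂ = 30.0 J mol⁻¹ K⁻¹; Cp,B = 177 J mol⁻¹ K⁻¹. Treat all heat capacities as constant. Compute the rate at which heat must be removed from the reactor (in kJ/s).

Extent of reaction ξ = 0.635 × 1440 = 914.4 mol/h
Reaction term: ξ·ΔH°_rxn = 914.4 × -247 = -225860 kJ/h
Sensible, feed 31.9→25 °C: -1798.4 kJ/h
Outlet flows (mol/h): A 525.6, O₂ 262.8, B 914.4
Sensible, products 25→199 °C: 44715 kJ/h
Q = ΔH = -182940 kJ/h = -50.817 kW
Heat removed = 50.817 kJ/s

Q_out = 50.8 kJ/s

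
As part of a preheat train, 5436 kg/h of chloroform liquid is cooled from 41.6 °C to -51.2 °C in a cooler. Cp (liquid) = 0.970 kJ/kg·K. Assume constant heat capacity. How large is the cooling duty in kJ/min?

Q_c = 8160 kJ/min

Q = ṁ·Cp·ΔT = 5436 × 0.970 × (-51.2 − 41.6) = -489330 kJ/h
Converting: 489330 / 3600 s = 135.92 kW
Cooling duty = 8155.4 kJ/min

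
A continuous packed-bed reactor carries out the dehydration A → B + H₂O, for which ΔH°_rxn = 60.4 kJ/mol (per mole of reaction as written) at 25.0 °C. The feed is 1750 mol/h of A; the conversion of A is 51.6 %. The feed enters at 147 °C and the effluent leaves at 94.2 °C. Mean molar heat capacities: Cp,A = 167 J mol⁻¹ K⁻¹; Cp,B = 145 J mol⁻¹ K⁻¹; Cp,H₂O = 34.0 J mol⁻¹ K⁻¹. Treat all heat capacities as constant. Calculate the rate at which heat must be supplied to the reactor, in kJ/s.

Q_in = 11.1 kJ/s

Extent of reaction ξ = 0.516 × 1750 = 903 mol/h
Reaction term: ξ·ΔH°_rxn = 903 × 60.4 = 54541 kJ/h
Sensible, feed 147→25 °C: -35654 kJ/h
Outlet flows (mol/h): A 847, B 903, H₂O 903
Sensible, products 25→94.2 °C: 20974 kJ/h
Q = ΔH = 39860 kJ/h = 11.072 kW
Heat supplied = 11.072 kJ/s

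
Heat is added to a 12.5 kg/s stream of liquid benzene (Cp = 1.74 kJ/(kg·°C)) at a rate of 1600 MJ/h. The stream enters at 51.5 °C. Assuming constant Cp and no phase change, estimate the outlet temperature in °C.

Q = 1600 MJ/h = 444.44 kJ/s
ΔT = Q/(ṁ·Cp) = 444.44/(12.5×1.74) = 20.434 K
T_out = 51.5 + 20.434 = 71.934 °C

T_out = 71.9 °C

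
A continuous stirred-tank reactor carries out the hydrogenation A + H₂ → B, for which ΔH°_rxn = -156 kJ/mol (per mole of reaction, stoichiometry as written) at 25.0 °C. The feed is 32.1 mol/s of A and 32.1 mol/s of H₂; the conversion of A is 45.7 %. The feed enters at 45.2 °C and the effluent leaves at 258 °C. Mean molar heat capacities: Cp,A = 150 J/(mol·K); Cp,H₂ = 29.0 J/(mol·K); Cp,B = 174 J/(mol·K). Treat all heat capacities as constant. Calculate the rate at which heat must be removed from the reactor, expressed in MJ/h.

Extent of reaction ξ = 0.457 × 32.1 = 14.67 mol/s
Reaction term: ξ·ΔH°_rxn = 14.67 × -156 = -2288.5 kJ/s
Sensible, feed 45.2→25 °C: -116.07 kJ/s
Outlet flows (mol/s): A 17.43, H₂ 17.43, B 14.67
Sensible, products 25→258 °C: 1321.7 kJ/s
Q = ΔH = -1082.8 kJ/s = -1082.8 kW
Heat removed = 3898.2 MJ/h

Q_out = 3900 MJ/h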